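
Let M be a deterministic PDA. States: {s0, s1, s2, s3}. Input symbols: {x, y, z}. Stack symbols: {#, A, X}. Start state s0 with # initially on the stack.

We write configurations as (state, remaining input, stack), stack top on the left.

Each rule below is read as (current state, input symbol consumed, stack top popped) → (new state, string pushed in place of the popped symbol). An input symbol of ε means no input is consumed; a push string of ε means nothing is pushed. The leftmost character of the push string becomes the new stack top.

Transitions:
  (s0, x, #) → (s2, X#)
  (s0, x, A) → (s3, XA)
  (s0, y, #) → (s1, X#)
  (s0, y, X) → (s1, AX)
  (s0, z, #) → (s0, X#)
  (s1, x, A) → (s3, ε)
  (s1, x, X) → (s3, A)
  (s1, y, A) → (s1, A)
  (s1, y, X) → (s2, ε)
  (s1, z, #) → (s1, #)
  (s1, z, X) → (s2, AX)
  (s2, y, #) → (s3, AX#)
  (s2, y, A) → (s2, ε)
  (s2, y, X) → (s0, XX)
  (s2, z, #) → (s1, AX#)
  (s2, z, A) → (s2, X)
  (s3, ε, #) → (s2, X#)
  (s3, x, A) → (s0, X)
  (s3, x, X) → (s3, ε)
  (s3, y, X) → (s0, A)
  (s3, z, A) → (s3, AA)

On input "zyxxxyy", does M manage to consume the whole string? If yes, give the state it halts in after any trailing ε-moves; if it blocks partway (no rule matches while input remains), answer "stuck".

(s0, zyxxxyy, #)
  read z, top #: go to s0, push X# → (s0, yxxxyy, X#)
  read y, top X: go to s1, push AX → (s1, xxxyy, AX#)
  read x, top A: go to s3, push ε → (s3, xxyy, X#)
  read x, top X: go to s3, push ε → (s3, xyy, #)
  ε-move, top #: go to s2, push X# → (s2, xyy, X#)
No transition for (s2, x, top X); M blocks with input xyy remaining.

stuck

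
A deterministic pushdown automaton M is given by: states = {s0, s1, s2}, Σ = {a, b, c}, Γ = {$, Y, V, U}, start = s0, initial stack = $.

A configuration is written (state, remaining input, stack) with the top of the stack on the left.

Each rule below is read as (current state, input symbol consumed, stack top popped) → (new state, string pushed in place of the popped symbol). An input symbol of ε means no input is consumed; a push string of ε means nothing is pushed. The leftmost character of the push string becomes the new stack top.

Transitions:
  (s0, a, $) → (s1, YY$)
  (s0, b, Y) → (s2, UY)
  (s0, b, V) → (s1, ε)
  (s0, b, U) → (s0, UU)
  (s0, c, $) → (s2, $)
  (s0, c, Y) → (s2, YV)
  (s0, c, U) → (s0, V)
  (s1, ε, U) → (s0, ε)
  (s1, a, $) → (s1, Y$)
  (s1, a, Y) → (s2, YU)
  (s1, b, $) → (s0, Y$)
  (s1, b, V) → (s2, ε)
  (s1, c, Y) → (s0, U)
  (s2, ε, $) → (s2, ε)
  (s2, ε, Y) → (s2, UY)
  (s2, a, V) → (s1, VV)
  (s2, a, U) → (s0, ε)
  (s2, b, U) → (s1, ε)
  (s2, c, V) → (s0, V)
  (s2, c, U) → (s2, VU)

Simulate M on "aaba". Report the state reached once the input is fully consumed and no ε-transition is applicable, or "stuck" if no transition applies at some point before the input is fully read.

s2

(s0, aaba, $)
  read a, top $: go to s1, push YY$ → (s1, aba, YY$)
  read a, top Y: go to s2, push YU → (s2, ba, YUY$)
  ε-move, top Y: go to s2, push UY → (s2, ba, UYUY$)
  read b, top U: go to s1, push ε → (s1, a, YUY$)
  read a, top Y: go to s2, push YU → (s2, ε, YUUY$)
  ε-move, top Y: go to s2, push UY → (s2, ε, UYUUY$)
All input consumed; M is in state s2.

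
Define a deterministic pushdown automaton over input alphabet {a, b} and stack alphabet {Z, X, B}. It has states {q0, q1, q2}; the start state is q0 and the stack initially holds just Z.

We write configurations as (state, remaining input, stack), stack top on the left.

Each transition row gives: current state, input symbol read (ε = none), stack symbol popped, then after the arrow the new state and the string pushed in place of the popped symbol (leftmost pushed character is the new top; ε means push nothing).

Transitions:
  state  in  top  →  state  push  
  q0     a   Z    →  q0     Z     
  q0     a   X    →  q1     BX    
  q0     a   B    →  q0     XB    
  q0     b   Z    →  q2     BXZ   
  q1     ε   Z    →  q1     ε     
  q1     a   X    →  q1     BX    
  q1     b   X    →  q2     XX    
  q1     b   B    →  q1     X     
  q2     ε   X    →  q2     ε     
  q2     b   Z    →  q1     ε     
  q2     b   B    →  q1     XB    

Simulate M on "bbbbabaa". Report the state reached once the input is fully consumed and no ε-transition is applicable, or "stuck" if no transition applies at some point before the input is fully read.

stuck

(q0, bbbbabaa, Z)
  read b, top Z: go to q2, push BXZ → (q2, bbbabaa, BXZ)
  read b, top B: go to q1, push XB → (q1, bbabaa, XBXZ)
  read b, top X: go to q2, push XX → (q2, babaa, XXBXZ)
  ε-move, top X: go to q2, push ε → (q2, babaa, XBXZ)
  ε-move, top X: go to q2, push ε → (q2, babaa, BXZ)
  read b, top B: go to q1, push XB → (q1, abaa, XBXZ)
  read a, top X: go to q1, push BX → (q1, baa, BXBXZ)
  read b, top B: go to q1, push X → (q1, aa, XXBXZ)
  read a, top X: go to q1, push BX → (q1, a, BXXBXZ)
No transition for (q1, a, top B); M blocks with input a remaining.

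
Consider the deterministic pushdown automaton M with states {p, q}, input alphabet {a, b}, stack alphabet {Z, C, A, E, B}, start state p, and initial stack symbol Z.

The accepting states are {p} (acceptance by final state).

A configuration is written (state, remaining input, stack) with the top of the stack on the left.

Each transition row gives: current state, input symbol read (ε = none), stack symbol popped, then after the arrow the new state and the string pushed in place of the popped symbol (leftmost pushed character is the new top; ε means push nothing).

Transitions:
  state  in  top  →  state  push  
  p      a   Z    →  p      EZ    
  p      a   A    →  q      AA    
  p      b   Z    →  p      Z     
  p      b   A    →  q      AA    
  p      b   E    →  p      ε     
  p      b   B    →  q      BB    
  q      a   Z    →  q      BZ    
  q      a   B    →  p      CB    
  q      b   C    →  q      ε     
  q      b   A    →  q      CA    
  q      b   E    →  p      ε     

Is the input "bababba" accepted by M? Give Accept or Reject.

(p, bababba, Z)
  read b, top Z: go to p, push Z → (p, ababba, Z)
  read a, top Z: go to p, push EZ → (p, babba, EZ)
  read b, top E: go to p, push ε → (p, abba, Z)
  read a, top Z: go to p, push EZ → (p, bba, EZ)
  read b, top E: go to p, push ε → (p, ba, Z)
  read b, top Z: go to p, push Z → (p, a, Z)
  read a, top Z: go to p, push EZ → (p, ε, EZ)
All input consumed; state p ∈ F.

Accept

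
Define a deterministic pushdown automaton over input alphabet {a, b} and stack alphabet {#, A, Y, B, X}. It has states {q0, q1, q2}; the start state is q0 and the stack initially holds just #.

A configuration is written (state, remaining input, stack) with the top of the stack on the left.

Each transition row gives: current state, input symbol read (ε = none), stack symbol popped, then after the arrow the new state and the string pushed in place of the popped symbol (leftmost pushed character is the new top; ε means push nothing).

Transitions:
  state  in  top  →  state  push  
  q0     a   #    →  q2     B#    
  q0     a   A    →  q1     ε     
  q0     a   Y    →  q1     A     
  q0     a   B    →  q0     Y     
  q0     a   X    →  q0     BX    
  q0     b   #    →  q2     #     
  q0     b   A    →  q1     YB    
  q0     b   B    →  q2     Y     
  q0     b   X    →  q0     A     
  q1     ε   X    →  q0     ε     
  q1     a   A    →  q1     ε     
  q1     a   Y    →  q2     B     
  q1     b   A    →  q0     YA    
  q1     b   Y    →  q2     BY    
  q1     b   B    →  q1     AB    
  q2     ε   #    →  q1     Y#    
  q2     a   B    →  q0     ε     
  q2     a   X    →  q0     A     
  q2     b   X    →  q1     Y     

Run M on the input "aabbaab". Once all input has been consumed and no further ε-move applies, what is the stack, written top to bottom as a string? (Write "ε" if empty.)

YA#

(q0, aabbaab, #) ⊢ (q2, abbaab, B#) ⊢ (q0, bbaab, #) ⊢ (q2, baab, #) ⊢ (q1, baab, Y#) ⊢ (q2, aab, BY#) ⊢ (q0, ab, Y#) ⊢ (q1, b, A#) ⊢ (q0, ε, YA#)
All input consumed in state q0 with stack YA#.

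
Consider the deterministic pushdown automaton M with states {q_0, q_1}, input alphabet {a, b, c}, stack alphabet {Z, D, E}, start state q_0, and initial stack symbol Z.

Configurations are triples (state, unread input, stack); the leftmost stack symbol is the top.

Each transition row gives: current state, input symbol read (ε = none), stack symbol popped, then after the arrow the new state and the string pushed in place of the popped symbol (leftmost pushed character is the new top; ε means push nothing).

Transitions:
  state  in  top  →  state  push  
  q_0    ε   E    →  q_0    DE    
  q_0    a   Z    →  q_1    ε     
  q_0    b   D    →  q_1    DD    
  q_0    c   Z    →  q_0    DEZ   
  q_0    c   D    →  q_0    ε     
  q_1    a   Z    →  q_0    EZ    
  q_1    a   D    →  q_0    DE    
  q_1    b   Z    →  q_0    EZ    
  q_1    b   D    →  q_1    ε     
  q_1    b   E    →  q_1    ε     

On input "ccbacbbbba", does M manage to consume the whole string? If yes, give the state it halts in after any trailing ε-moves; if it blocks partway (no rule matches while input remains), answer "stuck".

(q_0, ccbacbbbba, Z)
  read c, top Z: go to q_0, push DEZ → (q_0, cbacbbbba, DEZ)
  read c, top D: go to q_0, push ε → (q_0, bacbbbba, EZ)
  ε-move, top E: go to q_0, push DE → (q_0, bacbbbba, DEZ)
  read b, top D: go to q_1, push DD → (q_1, acbbbba, DDEZ)
  read a, top D: go to q_0, push DE → (q_0, cbbbba, DEDEZ)
  read c, top D: go to q_0, push ε → (q_0, bbbba, EDEZ)
  ε-move, top E: go to q_0, push DE → (q_0, bbbba, DEDEZ)
  read b, top D: go to q_1, push DD → (q_1, bbba, DDEDEZ)
  read b, top D: go to q_1, push ε → (q_1, bba, DEDEZ)
  read b, top D: go to q_1, push ε → (q_1, ba, EDEZ)
  read b, top E: go to q_1, push ε → (q_1, a, DEZ)
  read a, top D: go to q_0, push DE → (q_0, ε, DEEZ)
All input consumed; M is in state q_0.

q_0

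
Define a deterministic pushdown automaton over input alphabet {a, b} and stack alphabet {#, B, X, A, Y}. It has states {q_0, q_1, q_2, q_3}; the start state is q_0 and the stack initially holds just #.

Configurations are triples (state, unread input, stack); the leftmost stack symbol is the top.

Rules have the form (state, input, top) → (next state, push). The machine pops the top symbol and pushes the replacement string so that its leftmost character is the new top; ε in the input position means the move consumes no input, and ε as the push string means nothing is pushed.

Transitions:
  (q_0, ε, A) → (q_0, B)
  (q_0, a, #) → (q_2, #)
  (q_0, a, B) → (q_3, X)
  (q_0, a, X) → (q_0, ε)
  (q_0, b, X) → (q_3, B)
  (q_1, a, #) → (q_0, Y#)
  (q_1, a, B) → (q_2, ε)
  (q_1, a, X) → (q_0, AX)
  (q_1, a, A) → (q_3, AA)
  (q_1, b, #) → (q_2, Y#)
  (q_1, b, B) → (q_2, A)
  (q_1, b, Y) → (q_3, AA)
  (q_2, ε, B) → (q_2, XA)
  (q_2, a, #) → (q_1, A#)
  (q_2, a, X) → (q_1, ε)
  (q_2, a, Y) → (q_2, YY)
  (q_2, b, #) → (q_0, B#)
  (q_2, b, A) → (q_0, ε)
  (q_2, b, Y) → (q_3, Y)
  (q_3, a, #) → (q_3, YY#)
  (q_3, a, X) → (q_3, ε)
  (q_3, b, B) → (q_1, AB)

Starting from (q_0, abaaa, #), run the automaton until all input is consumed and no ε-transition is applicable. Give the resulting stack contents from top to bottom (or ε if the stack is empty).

(q_0, abaaa, #)
  read a, top #: go to q_2, push # → (q_2, baaa, #)
  read b, top #: go to q_0, push B# → (q_0, aaa, B#)
  read a, top B: go to q_3, push X → (q_3, aa, X#)
  read a, top X: go to q_3, push ε → (q_3, a, #)
  read a, top #: go to q_3, push YY# → (q_3, ε, YY#)
All input consumed in state q_3 with stack YY#.

YY#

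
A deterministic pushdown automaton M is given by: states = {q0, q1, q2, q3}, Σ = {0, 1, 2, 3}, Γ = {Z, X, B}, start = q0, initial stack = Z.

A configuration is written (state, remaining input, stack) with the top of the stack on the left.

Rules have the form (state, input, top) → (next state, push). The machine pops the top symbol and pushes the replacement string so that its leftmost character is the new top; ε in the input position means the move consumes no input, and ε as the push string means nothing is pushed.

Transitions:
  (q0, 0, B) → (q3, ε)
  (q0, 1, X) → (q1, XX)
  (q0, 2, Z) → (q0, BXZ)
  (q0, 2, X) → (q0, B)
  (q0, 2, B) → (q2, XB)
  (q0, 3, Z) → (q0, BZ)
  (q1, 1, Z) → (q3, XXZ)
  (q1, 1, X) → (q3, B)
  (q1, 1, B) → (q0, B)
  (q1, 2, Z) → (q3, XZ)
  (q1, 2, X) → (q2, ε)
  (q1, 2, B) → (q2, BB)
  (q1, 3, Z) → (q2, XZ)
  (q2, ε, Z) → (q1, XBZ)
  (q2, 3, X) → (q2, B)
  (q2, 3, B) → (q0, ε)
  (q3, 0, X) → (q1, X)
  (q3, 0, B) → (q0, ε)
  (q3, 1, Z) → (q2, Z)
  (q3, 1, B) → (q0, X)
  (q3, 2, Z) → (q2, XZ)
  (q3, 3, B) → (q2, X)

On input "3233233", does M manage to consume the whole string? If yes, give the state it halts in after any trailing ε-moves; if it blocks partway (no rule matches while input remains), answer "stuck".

q0

(q0, 3233233, Z)
  read 3, top Z: go to q0, push BZ → (q0, 233233, BZ)
  read 2, top B: go to q2, push XB → (q2, 33233, XBZ)
  read 3, top X: go to q2, push B → (q2, 3233, BBZ)
  read 3, top B: go to q0, push ε → (q0, 233, BZ)
  read 2, top B: go to q2, push XB → (q2, 33, XBZ)
  read 3, top X: go to q2, push B → (q2, 3, BBZ)
  read 3, top B: go to q0, push ε → (q0, ε, BZ)
All input consumed; M is in state q0.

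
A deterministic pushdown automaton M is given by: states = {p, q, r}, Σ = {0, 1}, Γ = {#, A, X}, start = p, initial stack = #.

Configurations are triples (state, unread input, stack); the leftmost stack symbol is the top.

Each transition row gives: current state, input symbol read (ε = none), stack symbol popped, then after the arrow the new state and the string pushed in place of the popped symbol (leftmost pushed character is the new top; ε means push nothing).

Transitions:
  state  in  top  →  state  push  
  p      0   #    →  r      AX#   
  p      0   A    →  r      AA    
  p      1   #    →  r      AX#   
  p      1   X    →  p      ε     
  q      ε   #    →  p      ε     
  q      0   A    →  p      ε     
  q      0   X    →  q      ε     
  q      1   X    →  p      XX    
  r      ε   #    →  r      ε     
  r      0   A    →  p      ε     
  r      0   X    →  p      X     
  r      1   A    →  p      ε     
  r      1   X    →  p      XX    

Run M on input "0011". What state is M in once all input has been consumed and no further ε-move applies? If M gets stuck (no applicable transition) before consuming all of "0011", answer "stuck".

r

(p, 0011, #)
  read 0, top #: go to r, push AX# → (r, 011, AX#)
  read 0, top A: go to p, push ε → (p, 11, X#)
  read 1, top X: go to p, push ε → (p, 1, #)
  read 1, top #: go to r, push AX# → (r, ε, AX#)
All input consumed; M is in state r.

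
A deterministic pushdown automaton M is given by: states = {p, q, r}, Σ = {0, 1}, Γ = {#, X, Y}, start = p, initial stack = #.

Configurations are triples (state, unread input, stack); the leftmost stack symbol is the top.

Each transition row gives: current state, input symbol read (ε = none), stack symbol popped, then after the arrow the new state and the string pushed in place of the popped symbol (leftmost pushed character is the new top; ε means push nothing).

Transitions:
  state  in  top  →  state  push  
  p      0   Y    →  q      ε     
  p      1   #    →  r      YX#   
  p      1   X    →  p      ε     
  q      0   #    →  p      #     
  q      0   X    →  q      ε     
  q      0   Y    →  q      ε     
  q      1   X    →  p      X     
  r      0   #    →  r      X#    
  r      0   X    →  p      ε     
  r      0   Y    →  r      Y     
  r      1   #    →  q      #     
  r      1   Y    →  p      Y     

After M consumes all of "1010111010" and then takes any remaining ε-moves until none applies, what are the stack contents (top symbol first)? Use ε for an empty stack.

X#

(p, 1010111010, #)
  read 1, top #: go to r, push YX# → (r, 010111010, YX#)
  read 0, top Y: go to r, push Y → (r, 10111010, YX#)
  read 1, top Y: go to p, push Y → (p, 0111010, YX#)
  read 0, top Y: go to q, push ε → (q, 111010, X#)
  read 1, top X: go to p, push X → (p, 11010, X#)
  read 1, top X: go to p, push ε → (p, 1010, #)
  read 1, top #: go to r, push YX# → (r, 010, YX#)
  read 0, top Y: go to r, push Y → (r, 10, YX#)
  read 1, top Y: go to p, push Y → (p, 0, YX#)
  read 0, top Y: go to q, push ε → (q, ε, X#)
All input consumed in state q with stack X#.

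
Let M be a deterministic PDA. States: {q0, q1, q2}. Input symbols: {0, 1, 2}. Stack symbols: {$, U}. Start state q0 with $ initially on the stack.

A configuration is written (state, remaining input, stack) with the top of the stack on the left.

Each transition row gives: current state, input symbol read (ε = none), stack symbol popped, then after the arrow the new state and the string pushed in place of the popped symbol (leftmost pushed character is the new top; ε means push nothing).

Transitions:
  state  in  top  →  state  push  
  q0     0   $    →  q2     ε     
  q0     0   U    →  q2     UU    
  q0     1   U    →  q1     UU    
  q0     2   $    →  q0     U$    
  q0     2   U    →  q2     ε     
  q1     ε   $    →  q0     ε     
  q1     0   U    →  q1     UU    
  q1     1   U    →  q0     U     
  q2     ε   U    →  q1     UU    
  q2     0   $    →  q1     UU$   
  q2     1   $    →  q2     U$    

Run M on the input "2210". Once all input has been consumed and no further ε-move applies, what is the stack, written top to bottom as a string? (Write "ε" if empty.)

(q0, 2210, $)
  read 2, top $: go to q0, push U$ → (q0, 210, U$)
  read 2, top U: go to q2, push ε → (q2, 10, $)
  read 1, top $: go to q2, push U$ → (q2, 0, U$)
  ε-move, top U: go to q1, push UU → (q1, 0, UU$)
  read 0, top U: go to q1, push UU → (q1, ε, UUU$)
All input consumed in state q1 with stack UUU$.

UUU$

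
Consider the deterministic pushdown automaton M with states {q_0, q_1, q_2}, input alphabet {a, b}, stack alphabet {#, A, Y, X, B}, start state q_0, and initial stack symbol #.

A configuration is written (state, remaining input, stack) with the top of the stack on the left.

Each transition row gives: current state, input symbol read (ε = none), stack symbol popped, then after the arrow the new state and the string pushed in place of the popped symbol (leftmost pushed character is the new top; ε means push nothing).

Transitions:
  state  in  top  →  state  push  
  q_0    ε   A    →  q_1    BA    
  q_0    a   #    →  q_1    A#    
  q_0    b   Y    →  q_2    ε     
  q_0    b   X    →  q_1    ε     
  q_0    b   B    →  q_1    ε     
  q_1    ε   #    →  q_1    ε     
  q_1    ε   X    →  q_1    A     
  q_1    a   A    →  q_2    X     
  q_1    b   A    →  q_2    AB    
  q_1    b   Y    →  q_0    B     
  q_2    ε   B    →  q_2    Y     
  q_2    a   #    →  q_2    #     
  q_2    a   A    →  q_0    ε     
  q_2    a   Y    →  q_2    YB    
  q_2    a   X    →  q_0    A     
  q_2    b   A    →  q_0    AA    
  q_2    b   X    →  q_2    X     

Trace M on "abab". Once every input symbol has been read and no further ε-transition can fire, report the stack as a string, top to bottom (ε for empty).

(q_0, abab, #) ⊢ (q_1, bab, A#) ⊢ (q_2, ab, AB#) ⊢ (q_0, b, B#) ⊢ (q_1, ε, #) ⊢ (q_1, ε, ε)
All input consumed in state q_1 with stack ε.

ε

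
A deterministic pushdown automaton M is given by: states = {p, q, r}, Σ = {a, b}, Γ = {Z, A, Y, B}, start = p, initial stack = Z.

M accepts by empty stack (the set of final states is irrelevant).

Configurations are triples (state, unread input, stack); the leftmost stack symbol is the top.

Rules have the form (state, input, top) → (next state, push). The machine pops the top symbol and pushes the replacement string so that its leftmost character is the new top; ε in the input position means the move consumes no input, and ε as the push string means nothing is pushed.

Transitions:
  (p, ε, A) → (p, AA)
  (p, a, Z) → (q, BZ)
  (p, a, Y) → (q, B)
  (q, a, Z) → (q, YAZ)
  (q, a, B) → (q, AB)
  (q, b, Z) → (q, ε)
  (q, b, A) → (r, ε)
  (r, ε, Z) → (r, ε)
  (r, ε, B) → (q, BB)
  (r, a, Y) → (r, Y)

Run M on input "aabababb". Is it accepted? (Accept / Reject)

(p, aabababb, Z)
  read a, top Z: go to q, push BZ → (q, abababb, BZ)
  read a, top B: go to q, push AB → (q, bababb, ABZ)
  read b, top A: go to r, push ε → (r, ababb, BZ)
  ε-move, top B: go to q, push BB → (q, ababb, BBZ)
  read a, top B: go to q, push AB → (q, babb, ABBZ)
  read b, top A: go to r, push ε → (r, abb, BBZ)
  ε-move, top B: go to q, push BB → (q, abb, BBBZ)
  read a, top B: go to q, push AB → (q, bb, ABBBZ)
  read b, top A: go to r, push ε → (r, b, BBBZ)
  ε-move, top B: go to q, push BB → (q, b, BBBBZ)
No transition applies at (q, b, BBBBZ); input not fully consumed.

Reject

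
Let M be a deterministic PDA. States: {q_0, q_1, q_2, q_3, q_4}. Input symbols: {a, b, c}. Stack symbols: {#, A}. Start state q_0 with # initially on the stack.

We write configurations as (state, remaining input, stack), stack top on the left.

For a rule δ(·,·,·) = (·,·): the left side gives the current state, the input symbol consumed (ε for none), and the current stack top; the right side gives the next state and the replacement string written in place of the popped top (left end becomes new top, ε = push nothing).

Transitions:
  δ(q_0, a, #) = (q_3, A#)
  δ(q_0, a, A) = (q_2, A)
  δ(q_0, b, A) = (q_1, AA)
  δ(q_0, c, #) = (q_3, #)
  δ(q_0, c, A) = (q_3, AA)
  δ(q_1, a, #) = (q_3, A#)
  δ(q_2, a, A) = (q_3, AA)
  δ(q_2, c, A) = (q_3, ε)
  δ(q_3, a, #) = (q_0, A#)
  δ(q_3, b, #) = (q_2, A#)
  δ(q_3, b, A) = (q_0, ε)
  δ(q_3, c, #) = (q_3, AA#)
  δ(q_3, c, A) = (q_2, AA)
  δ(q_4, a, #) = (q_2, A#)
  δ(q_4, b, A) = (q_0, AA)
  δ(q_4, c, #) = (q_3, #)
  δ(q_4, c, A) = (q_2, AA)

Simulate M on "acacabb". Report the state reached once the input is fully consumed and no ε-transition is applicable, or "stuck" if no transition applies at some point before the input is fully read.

q_1

(q_0, acacabb, #)
  read a, top #: go to q_3, push A# → (q_3, cacabb, A#)
  read c, top A: go to q_2, push AA → (q_2, acabb, AA#)
  read a, top A: go to q_3, push AA → (q_3, cabb, AAA#)
  read c, top A: go to q_2, push AA → (q_2, abb, AAAA#)
  read a, top A: go to q_3, push AA → (q_3, bb, AAAAA#)
  read b, top A: go to q_0, push ε → (q_0, b, AAAA#)
  read b, top A: go to q_1, push AA → (q_1, ε, AAAAA#)
All input consumed; M is in state q_1.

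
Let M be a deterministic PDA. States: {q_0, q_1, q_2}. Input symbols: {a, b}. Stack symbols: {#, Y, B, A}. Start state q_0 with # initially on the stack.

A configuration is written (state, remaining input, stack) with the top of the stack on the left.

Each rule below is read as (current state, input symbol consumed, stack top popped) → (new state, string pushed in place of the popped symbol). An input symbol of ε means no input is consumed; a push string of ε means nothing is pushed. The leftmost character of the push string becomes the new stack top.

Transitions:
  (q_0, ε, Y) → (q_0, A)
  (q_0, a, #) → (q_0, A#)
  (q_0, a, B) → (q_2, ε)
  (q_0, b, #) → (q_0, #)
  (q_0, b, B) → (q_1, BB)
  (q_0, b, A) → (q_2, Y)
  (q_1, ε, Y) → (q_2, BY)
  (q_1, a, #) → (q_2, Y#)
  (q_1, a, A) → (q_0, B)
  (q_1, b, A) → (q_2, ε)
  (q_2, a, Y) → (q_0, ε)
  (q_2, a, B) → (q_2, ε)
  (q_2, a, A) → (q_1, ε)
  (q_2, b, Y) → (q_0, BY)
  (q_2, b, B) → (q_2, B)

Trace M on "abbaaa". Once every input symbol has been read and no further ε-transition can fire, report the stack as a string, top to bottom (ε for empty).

(q_0, abbaaa, #)
  read a, top #: go to q_0, push A# → (q_0, bbaaa, A#)
  read b, top A: go to q_2, push Y → (q_2, baaa, Y#)
  read b, top Y: go to q_0, push BY → (q_0, aaa, BY#)
  read a, top B: go to q_2, push ε → (q_2, aa, Y#)
  read a, top Y: go to q_0, push ε → (q_0, a, #)
  read a, top #: go to q_0, push A# → (q_0, ε, A#)
All input consumed in state q_0 with stack A#.

A#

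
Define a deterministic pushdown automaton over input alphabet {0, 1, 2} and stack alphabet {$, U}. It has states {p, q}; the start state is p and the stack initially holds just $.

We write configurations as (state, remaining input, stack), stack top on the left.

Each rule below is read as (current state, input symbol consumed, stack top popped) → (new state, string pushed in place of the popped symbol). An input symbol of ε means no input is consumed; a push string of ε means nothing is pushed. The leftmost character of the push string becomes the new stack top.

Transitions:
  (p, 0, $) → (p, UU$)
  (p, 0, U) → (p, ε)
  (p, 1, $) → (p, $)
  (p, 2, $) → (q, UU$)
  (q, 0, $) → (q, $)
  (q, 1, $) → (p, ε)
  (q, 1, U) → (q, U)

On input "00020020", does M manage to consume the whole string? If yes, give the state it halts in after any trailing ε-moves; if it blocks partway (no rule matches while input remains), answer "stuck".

stuck

(p, 00020020, $)
  read 0, top $: go to p, push UU$ → (p, 0020020, UU$)
  read 0, top U: go to p, push ε → (p, 020020, U$)
  read 0, top U: go to p, push ε → (p, 20020, $)
  read 2, top $: go to q, push UU$ → (q, 0020, UU$)
No transition for (q, 0, top U); M blocks with input 0020 remaining.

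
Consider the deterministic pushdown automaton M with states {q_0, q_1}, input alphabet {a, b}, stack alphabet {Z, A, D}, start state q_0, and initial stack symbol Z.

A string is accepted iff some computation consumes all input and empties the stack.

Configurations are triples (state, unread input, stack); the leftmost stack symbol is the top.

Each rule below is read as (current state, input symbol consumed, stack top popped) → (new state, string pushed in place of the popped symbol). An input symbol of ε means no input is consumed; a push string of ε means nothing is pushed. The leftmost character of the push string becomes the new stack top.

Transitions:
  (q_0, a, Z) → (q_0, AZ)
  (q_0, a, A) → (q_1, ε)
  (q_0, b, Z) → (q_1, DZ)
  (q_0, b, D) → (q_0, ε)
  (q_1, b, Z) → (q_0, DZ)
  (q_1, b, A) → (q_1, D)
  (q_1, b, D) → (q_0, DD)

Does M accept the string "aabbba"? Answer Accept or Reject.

Reject

(q_0, aabbba, Z) ⊢ (q_0, abbba, AZ) ⊢ (q_1, bbba, Z) ⊢ (q_0, bba, DZ) ⊢ (q_0, ba, Z) ⊢ (q_1, a, DZ)
No transition applies at (q_1, a, DZ); input not fully consumed.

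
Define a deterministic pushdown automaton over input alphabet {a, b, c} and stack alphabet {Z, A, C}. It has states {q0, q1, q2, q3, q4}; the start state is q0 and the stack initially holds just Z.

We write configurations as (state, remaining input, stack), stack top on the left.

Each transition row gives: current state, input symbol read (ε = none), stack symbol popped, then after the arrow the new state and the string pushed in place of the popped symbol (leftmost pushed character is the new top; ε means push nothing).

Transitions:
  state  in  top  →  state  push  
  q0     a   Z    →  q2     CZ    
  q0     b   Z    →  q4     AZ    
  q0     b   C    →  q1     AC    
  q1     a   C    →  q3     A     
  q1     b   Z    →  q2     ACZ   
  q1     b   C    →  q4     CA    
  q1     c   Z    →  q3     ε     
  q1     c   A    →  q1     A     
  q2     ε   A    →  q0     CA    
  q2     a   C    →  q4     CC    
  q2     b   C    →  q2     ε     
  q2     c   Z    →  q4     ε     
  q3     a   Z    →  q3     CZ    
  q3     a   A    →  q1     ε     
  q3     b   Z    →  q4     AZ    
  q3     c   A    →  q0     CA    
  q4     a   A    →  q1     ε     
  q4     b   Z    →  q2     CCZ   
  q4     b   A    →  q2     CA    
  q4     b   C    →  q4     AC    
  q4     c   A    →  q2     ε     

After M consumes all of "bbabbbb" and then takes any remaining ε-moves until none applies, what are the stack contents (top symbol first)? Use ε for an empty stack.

ACACCAZ

(q0, bbabbbb, Z)
  read b, top Z: go to q4, push AZ → (q4, babbbb, AZ)
  read b, top A: go to q2, push CA → (q2, abbbb, CAZ)
  read a, top C: go to q4, push CC → (q4, bbbb, CCAZ)
  read b, top C: go to q4, push AC → (q4, bbb, ACCAZ)
  read b, top A: go to q2, push CA → (q2, bb, CACCAZ)
  read b, top C: go to q2, push ε → (q2, b, ACCAZ)
  ε-move, top A: go to q0, push CA → (q0, b, CACCAZ)
  read b, top C: go to q1, push AC → (q1, ε, ACACCAZ)
All input consumed in state q1 with stack ACACCAZ.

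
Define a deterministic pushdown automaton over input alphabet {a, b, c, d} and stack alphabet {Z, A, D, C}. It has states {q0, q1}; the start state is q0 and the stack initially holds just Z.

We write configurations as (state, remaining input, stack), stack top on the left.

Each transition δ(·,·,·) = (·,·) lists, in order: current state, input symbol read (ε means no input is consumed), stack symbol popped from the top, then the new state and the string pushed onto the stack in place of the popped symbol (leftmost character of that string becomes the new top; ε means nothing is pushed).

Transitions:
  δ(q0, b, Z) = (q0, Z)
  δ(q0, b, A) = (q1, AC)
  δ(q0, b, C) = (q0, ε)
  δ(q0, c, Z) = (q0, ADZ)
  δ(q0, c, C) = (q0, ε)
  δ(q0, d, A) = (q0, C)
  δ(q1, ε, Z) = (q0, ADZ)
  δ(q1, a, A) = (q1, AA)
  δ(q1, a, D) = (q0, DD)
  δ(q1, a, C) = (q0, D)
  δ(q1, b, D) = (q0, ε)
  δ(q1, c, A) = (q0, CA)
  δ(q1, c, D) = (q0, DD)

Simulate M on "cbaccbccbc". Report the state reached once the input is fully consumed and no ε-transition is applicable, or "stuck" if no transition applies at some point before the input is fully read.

(q0, cbaccbccbc, Z) ⊢ (q0, baccbccbc, ADZ) ⊢ (q1, accbccbc, ACDZ) ⊢ (q1, ccbccbc, AACDZ) ⊢ (q0, cbccbc, CAACDZ) ⊢ (q0, bccbc, AACDZ) ⊢ (q1, ccbc, ACACDZ) ⊢ (q0, cbc, CACACDZ) ⊢ (q0, bc, ACACDZ) ⊢ (q1, c, ACCACDZ) ⊢ (q0, ε, CACCACDZ)
All input consumed; M is in state q0.

q0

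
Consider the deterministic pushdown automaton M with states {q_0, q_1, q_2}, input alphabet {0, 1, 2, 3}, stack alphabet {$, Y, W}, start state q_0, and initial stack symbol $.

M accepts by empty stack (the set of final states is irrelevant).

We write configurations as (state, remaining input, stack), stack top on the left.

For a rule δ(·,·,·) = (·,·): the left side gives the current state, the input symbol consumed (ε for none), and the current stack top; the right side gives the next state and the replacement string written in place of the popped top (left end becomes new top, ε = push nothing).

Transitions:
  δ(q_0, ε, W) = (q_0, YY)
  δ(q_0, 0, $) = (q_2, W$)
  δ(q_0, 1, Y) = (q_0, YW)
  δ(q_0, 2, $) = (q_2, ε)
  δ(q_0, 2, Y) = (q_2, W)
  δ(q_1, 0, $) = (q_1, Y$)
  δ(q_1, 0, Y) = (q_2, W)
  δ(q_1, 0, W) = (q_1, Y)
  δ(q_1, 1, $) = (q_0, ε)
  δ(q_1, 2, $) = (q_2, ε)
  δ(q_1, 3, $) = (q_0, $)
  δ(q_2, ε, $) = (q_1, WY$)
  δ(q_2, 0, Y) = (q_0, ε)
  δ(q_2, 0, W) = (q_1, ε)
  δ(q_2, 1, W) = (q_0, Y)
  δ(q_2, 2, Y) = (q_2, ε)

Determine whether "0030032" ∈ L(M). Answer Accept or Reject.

Accept

(q_0, 0030032, $)
  read 0, top $: go to q_2, push W$ → (q_2, 030032, W$)
  read 0, top W: go to q_1, push ε → (q_1, 30032, $)
  read 3, top $: go to q_0, push $ → (q_0, 0032, $)
  read 0, top $: go to q_2, push W$ → (q_2, 032, W$)
  read 0, top W: go to q_1, push ε → (q_1, 32, $)
  read 3, top $: go to q_0, push $ → (q_0, 2, $)
  read 2, top $: go to q_2, push ε → (q_2, ε, ε)
All input consumed and the stack is empty.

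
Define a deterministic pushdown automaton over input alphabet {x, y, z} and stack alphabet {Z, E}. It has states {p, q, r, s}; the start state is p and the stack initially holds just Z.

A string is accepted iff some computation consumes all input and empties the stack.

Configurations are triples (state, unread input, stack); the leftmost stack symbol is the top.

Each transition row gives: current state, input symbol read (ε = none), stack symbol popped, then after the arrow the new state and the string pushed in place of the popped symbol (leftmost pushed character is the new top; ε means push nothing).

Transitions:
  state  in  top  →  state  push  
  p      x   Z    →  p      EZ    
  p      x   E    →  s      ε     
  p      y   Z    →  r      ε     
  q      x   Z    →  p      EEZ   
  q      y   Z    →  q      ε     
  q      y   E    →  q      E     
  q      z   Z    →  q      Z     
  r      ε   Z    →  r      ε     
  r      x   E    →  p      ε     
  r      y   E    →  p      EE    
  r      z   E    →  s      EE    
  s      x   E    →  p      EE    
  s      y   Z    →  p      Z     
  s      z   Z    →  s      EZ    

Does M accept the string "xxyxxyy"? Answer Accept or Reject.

Accept

(p, xxyxxyy, Z)
  read x, top Z: go to p, push EZ → (p, xyxxyy, EZ)
  read x, top E: go to s, push ε → (s, yxxyy, Z)
  read y, top Z: go to p, push Z → (p, xxyy, Z)
  read x, top Z: go to p, push EZ → (p, xyy, EZ)
  read x, top E: go to s, push ε → (s, yy, Z)
  read y, top Z: go to p, push Z → (p, y, Z)
  read y, top Z: go to r, push ε → (r, ε, ε)
All input consumed and the stack is empty.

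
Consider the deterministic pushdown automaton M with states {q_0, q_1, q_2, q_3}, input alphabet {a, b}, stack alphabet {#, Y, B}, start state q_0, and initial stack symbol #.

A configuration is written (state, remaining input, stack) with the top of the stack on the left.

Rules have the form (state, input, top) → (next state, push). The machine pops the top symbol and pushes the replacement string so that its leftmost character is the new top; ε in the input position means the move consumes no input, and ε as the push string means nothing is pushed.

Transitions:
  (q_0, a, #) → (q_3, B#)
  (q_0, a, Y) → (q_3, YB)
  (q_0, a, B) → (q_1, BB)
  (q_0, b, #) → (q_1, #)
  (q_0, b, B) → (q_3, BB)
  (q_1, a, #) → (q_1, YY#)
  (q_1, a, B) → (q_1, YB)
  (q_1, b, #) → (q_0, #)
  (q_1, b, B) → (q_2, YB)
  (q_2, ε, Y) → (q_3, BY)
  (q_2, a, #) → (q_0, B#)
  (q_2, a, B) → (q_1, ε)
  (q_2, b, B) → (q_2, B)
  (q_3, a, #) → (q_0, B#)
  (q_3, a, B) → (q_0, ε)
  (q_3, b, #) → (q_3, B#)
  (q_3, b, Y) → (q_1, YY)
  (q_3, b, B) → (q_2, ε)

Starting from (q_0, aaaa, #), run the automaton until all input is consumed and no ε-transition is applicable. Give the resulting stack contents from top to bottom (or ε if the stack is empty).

(q_0, aaaa, #)
  read a, top #: go to q_3, push B# → (q_3, aaa, B#)
  read a, top B: go to q_0, push ε → (q_0, aa, #)
  read a, top #: go to q_3, push B# → (q_3, a, B#)
  read a, top B: go to q_0, push ε → (q_0, ε, #)
All input consumed in state q_0 with stack #.

#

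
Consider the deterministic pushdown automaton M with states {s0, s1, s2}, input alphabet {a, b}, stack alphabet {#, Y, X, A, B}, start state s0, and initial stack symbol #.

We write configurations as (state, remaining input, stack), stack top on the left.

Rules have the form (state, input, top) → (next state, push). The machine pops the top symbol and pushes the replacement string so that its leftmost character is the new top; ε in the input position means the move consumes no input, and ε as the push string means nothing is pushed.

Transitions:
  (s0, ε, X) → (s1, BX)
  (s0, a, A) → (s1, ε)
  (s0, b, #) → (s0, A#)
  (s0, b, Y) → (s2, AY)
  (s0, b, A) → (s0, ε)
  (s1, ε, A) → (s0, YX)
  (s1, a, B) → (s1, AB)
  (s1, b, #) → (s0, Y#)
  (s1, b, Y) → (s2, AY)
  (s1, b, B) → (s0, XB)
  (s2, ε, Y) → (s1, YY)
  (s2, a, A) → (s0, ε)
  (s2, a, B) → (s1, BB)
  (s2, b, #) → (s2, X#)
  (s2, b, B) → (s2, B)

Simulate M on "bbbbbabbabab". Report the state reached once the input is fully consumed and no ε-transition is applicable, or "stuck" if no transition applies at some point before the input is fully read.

(s0, bbbbbabbabab, #)
  read b, top #: go to s0, push A# → (s0, bbbbabbabab, A#)
  read b, top A: go to s0, push ε → (s0, bbbabbabab, #)
  read b, top #: go to s0, push A# → (s0, bbabbabab, A#)
  read b, top A: go to s0, push ε → (s0, babbabab, #)
  read b, top #: go to s0, push A# → (s0, abbabab, A#)
  read a, top A: go to s1, push ε → (s1, bbabab, #)
  read b, top #: go to s0, push Y# → (s0, babab, Y#)
  read b, top Y: go to s2, push AY → (s2, abab, AY#)
  read a, top A: go to s0, push ε → (s0, bab, Y#)
  read b, top Y: go to s2, push AY → (s2, ab, AY#)
  read a, top A: go to s0, push ε → (s0, b, Y#)
  read b, top Y: go to s2, push AY → (s2, ε, AY#)
All input consumed; M is in state s2.

s2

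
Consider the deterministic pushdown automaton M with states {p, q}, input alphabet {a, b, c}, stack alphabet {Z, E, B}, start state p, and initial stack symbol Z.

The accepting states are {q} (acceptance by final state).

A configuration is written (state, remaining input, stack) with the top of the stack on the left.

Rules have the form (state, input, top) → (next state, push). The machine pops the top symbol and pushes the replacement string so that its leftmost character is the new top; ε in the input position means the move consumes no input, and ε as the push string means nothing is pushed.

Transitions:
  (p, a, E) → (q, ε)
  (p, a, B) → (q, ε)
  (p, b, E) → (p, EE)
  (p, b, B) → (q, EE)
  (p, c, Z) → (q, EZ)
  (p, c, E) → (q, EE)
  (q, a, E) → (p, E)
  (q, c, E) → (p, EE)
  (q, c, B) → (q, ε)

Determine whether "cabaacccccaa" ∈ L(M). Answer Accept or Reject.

(p, cabaacccccaa, Z) ⊢ (q, abaacccccaa, EZ) ⊢ (p, baacccccaa, EZ) ⊢ (p, aacccccaa, EEZ) ⊢ (q, acccccaa, EZ) ⊢ (p, cccccaa, EZ) ⊢ (q, ccccaa, EEZ) ⊢ (p, cccaa, EEEZ) ⊢ (q, ccaa, EEEEZ) ⊢ (p, caa, EEEEEZ) ⊢ (q, aa, EEEEEEZ) ⊢ (p, a, EEEEEEZ) ⊢ (q, ε, EEEEEZ)
All input consumed; state q ∈ F.

Accept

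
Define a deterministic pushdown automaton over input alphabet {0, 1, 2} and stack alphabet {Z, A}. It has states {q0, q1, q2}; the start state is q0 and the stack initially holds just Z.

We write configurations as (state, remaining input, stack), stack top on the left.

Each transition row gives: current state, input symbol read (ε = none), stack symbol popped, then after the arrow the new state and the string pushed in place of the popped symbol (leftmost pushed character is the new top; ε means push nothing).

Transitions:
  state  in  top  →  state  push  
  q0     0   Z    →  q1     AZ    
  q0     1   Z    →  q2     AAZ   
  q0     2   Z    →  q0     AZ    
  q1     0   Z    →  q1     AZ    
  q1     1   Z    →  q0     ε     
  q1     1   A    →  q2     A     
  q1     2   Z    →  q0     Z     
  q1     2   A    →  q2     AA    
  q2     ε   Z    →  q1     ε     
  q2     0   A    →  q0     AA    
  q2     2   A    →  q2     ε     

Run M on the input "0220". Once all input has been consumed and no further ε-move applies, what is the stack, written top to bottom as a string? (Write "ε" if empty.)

AAZ

(q0, 0220, Z)
  read 0, top Z: go to q1, push AZ → (q1, 220, AZ)
  read 2, top A: go to q2, push AA → (q2, 20, AAZ)
  read 2, top A: go to q2, push ε → (q2, 0, AZ)
  read 0, top A: go to q0, push AA → (q0, ε, AAZ)
All input consumed in state q0 with stack AAZ.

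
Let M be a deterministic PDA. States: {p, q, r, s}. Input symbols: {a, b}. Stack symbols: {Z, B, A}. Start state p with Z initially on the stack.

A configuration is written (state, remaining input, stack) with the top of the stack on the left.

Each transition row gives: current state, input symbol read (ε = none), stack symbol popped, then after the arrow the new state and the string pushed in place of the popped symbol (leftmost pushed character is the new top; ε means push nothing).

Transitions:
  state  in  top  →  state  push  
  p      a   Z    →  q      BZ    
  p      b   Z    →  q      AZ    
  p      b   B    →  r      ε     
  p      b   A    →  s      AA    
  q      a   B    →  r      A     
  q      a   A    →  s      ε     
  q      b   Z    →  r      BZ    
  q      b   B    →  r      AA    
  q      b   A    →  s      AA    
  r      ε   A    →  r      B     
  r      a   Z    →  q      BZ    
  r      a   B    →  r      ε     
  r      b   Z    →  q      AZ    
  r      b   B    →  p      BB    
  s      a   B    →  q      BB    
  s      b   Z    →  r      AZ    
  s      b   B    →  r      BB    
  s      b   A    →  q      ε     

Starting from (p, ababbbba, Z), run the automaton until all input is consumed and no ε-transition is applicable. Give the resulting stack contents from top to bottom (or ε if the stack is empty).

(p, ababbbba, Z)
  read a, top Z: go to q, push BZ → (q, babbbba, BZ)
  read b, top B: go to r, push AA → (r, abbbba, AAZ)
  ε-move, top A: go to r, push B → (r, abbbba, BAZ)
  read a, top B: go to r, push ε → (r, bbbba, AZ)
  ε-move, top A: go to r, push B → (r, bbbba, BZ)
  read b, top B: go to p, push BB → (p, bbba, BBZ)
  read b, top B: go to r, push ε → (r, bba, BZ)
  read b, top B: go to p, push BB → (p, ba, BBZ)
  read b, top B: go to r, push ε → (r, a, BZ)
  read a, top B: go to r, push ε → (r, ε, Z)
All input consumed in state r with stack Z.

Z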